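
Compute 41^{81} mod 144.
89

Using successive squaring:
Binary expansion of 81: 1010001
Powers of 41 mod 144 (each is the square of the previous):
  41^1 ≡ 41 (mod 144)
  41^2 ≡ 41² = 1681 ≡ 97 (mod 144)
  41^4 ≡ 97² = 9409 ≡ 49 (mod 144)
  41^8 ≡ 49² = 2401 ≡ 97 (mod 144)
  41^16 ≡ 97² = 9409 ≡ 49 (mod 144)
  41^32 ≡ 49² = 2401 ≡ 97 (mod 144)
  41^64 ≡ 97² = 9409 ≡ 49 (mod 144)
81 = 64 + 16 + 1, so 41^81 = 41^64 × 41^16 × 41^1 ≡ 49 × 49 × 41 (mod 144)
Multiplying step by step:
  49 × 49 = 2401 ≡ 97 (mod 144)
  97 × 41 = 3977 ≡ 89 (mod 144)
Result: 41^81 ≡ 89 (mod 144)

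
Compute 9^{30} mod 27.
0

Using successive squaring:
Binary expansion of 30: 11110
Powers of 9 mod 27 (each is the square of the previous):
  9^1 ≡ 9 (mod 27)
  9^2 ≡ 9² = 81 ≡ 0 (mod 27)
  9^4 ≡ 0² = 0 ≡ 0 (mod 27)
  9^8 ≡ 0² = 0 ≡ 0 (mod 27)
  9^16 ≡ 0² = 0 ≡ 0 (mod 27)
30 = 16 + 8 + 4 + 2, so 9^30 = 9^16 × 9^8 × 9^4 × 9^2 ≡ 0 × 0 × 0 × 0 (mod 27)
Multiplying step by step:
  0 × 0 = 0 ≡ 0 (mod 27)
  0 × 0 = 0 ≡ 0 (mod 27)
  0 × 0 = 0 ≡ 0 (mod 27)
Result: 9^30 ≡ 0 (mod 27)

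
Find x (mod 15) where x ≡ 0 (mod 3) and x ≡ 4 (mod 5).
M = 3 × 5 = 15. M₁ = 5, y₁ ≡ 2 (mod 3). M₂ = 3, y₂ ≡ 2 (mod 5). x = 0×5×2 + 4×3×2 ≡ 9 (mod 15)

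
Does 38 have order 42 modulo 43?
p - 1 = 42 has prime divisors 2, 3, 7. Check 38^(42/q) mod 43 for each: 38^(42/2) = 38^21 ≡ 1, 38^(42/3) = 38^14 ≡ 36, 38^(42/7) = 38^6 ≡ 16 (mod 43). Since 38^21 ≡ 1 (mod 43), the order of 38 divides 21 (in fact the order is 21) ≠ 42, so it is not a primitive root.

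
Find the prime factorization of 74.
2 × 37

Divide by primes starting from smallest:
74 ÷ 2 = 37
37 ÷ 37 = 1

74 = 2 × 37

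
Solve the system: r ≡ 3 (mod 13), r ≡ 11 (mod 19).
M = 13 × 19 = 247. M₁ = 19, y₁ ≡ 11 (mod 13). M₂ = 13, y₂ ≡ 3 (mod 19). r = 3×19×11 + 11×13×3 ≡ 68 (mod 247)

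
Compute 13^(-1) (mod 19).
13^(-1) ≡ 3 (mod 19). Verification: 13 × 3 = 39 ≡ 1 (mod 19)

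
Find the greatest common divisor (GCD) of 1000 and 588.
4

Using the Euclidean algorithm:
1000 = 1 × 588 + 412
588 = 1 × 412 + 176
412 = 2 × 176 + 60
176 = 2 × 60 + 56
60 = 1 × 56 + 4
56 = 14 × 4 + 0

GCD(1000, 588) = 4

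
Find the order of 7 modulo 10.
Powers of 7 mod 10: 7^1≡7, 7^2≡9, 7^3≡3, 7^4≡1. Order = 4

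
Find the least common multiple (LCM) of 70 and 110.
770

First find GCD(70, 110) using the Euclidean algorithm:
70 = 0 × 110 + 70
110 = 1 × 70 + 40
70 = 1 × 40 + 30
40 = 1 × 30 + 10
30 = 3 × 10 + 0
GCD(70, 110) = 10

LCM formula: LCM(a, b) = (a × b) / GCD(a, b)
LCM(70, 110) = (70 × 110) / 10
LCM(70, 110) = 7700 / 10
LCM(70, 110) = 770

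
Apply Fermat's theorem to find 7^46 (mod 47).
By Fermat's Little Theorem, 7^{46} ≡ 1 (mod 47) since 47 is prime and gcd(7, 47) = 1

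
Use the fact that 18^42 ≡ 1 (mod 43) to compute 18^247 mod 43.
By Fermat: 18^{42} ≡ 1 (mod 43). 247 ≡ 37 (mod 42). So 18^{247} ≡ 18^{37} ≡ 34 (mod 43)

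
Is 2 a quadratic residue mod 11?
By Euler's criterion: 2^{5} ≡ 10 (mod 11). Since this equals -1 (≡ 10), 2 is not a QR.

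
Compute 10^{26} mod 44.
12

Using successive squaring:
Binary expansion of 26: 11010
Powers of 10 mod 44 (each is the square of the previous):
  10^1 ≡ 10 (mod 44)
  10^2 ≡ 10² = 100 ≡ 12 (mod 44)
  10^4 ≡ 12² = 144 ≡ 12 (mod 44)
  10^8 ≡ 12² = 144 ≡ 12 (mod 44)
  10^16 ≡ 12² = 144 ≡ 12 (mod 44)
26 = 16 + 8 + 2, so 10^26 = 10^16 × 10^8 × 10^2 ≡ 12 × 12 × 12 (mod 44)
Multiplying step by step:
  12 × 12 = 144 ≡ 12 (mod 44)
  12 × 12 = 144 ≡ 12 (mod 44)
Result: 10^26 ≡ 12 (mod 44)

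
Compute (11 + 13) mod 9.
6

(11 + 13) = 24
24 mod 9 = 6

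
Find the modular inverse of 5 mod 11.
5^(-1) ≡ 9 (mod 11). Verification: 5 × 9 = 45 ≡ 1 (mod 11)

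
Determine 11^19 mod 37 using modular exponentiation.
Using repeated squaring. 19 = 16 + 2 + 1 (binary 10011). Repeated squaring mod 37: 11^1 ≡ 11; 11^2 ≡ 11² = 121 ≡ 10; 11^4 ≡ 10² = 100 ≡ 26; 11^8 ≡ 26² = 676 ≡ 10; 11^16 ≡ 10² = 100 ≡ 26. Multiply: 11^19 = 11^16 × 11^2 × 11^1 ≡ 26 × 10 × 11 (mod 37): 26 × 10 = 260 ≡ 1; 1 × 11 = 11 ≡ 11. So 11^19 ≡ 11 (mod 37).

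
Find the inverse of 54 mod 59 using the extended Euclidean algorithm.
Extended GCD: 54(-12) + 59(11) = 1. So 54^(-1) ≡ 47 ≡ 47 (mod 59). Verify: 54 × 47 = 2538 ≡ 1 (mod 59)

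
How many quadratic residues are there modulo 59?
For prime 59, there are (p-1)/2 = (59-1)/2 = 29 quadratic residues (excluding 0).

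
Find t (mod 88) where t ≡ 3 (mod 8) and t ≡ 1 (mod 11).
M = 8 × 11 = 88. M₁ = 11, y₁ ≡ 3 (mod 8). M₂ = 8, y₂ ≡ 7 (mod 11). t = 3×11×3 + 1×8×7 ≡ 67 (mod 88)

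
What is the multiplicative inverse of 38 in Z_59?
14

Using Extended Euclidean Algorithm:
gcd(38, 59) = 1
Bezout coefficients: 38 × 14 + 59 × -9 = 1
So 38 × 14 ≡ 1 (mod 59)
The inverse is 14 mod 59 = 14
Verification: 38 × 14 = 532 = 9 × 59 + 1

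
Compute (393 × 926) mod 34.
16

(393 × 926) = 363918
363918 mod 34 = 16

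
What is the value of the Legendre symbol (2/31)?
(2/31) = 2^{15} mod 31 = 1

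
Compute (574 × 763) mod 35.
7

(574 × 763) = 437962
437962 mod 35 = 7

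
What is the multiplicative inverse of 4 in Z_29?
22

Using Extended Euclidean Algorithm:
gcd(4, 29) = 1
Bezout coefficients: 4 × -7 + 29 × 1 = 1
So 4 × -7 ≡ 1 (mod 29)
The inverse is -7 mod 29 = 22
Verification: 4 × 22 = 88 = 3 × 29 + 1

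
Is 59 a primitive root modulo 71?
Yes

To verify, check if 59^(70/q) ≢ 1 (mod 71) for each prime divisor q of 70
Divisors of 70 = 70: [1, 2, 5, 7, 10, 14, 35, 70]
  59^(70/2) = 59^35 ≡ 70 (mod 71)
  59^(70/5) = 59^14 ≡ 57 (mod 71)
  59^(70/7) = 59^10 ≡ 32 (mod 71)
Conclusion: 59 is a primitive root modulo 71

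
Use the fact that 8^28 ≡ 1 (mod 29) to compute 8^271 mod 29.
By Fermat: 8^{28} ≡ 1 (mod 29). 271 ≡ 19 (mod 28). So 8^{271} ≡ 8^{19} ≡ 2 (mod 29)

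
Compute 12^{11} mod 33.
12

Using successive squaring:
Binary expansion of 11: 1011
Powers of 12 mod 33 (each is the square of the previous):
  12^1 ≡ 12 (mod 33)
  12^2 ≡ 12² = 144 ≡ 12 (mod 33)
  12^4 ≡ 12² = 144 ≡ 12 (mod 33)
  12^8 ≡ 12² = 144 ≡ 12 (mod 33)
11 = 8 + 2 + 1, so 12^11 = 12^8 × 12^2 × 12^1 ≡ 12 × 12 × 12 (mod 33)
Multiplying step by step:
  12 × 12 = 144 ≡ 12 (mod 33)
  12 × 12 = 144 ≡ 12 (mod 33)
Result: 12^11 ≡ 12 (mod 33)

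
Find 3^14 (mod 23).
Using repeated squaring. 14 = 8 + 4 + 2 (binary 1110). Repeated squaring mod 23: 3^1 ≡ 3; 3^2 ≡ 3² = 9 ≡ 9; 3^4 ≡ 9² = 81 ≡ 12; 3^8 ≡ 12² = 144 ≡ 6. Multiply: 3^14 = 3^8 × 3^4 × 3^2 ≡ 6 × 12 × 9 (mod 23): 6 × 12 = 72 ≡ 3; 3 × 9 = 27 ≡ 4. So 3^14 ≡ 4 (mod 23).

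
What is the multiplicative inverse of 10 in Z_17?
12

Using Extended Euclidean Algorithm:
gcd(10, 17) = 1
Bezout coefficients: 10 × -5 + 17 × 3 = 1
So 10 × -5 ≡ 1 (mod 17)
The inverse is -5 mod 17 = 12
Verification: 10 × 12 = 120 = 7 × 17 + 1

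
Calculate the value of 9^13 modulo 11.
Using Fermat: 9^{10} ≡ 1 (mod 11). 13 ≡ 3 (mod 10). So 9^{13} ≡ 9^{3} ≡ 3 (mod 11)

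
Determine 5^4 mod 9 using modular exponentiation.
4 = 4 (binary 100). Repeated squaring mod 9: 5^1 ≡ 5; 5^2 ≡ 5² = 25 ≡ 7; 5^4 ≡ 7² = 49 ≡ 4. So 5^4 ≡ 4 (mod 9).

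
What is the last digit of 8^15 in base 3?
Using Fermat: 8^{2} ≡ 1 (mod 3). 15 ≡ 1 (mod 2). So 8^{15} ≡ 8^{1} ≡ 2 (mod 3)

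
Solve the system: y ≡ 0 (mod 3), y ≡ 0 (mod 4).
M = 3 × 4 = 12. M₁ = 4, y₁ ≡ 1 (mod 3). M₂ = 3, y₂ ≡ 3 (mod 4). y = 0×4×1 + 0×3×3 ≡ 0 (mod 12)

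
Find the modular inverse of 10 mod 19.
10^(-1) ≡ 2 (mod 19). Verification: 10 × 2 = 20 ≡ 1 (mod 19)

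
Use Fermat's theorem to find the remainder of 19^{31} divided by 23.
10

By Fermat's Little Theorem, a^(p-1) ≡ 1 (mod p) for prime p and gcd(a, p) = 1
Here p = 23, so 19^22 ≡ 1 (mod 23)
We can reduce the exponent: 31 mod 22 = 9
So 19^31 ≡ 19^9 (mod 23)
Computing: 19^9 mod 23 = 10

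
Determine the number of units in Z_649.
580

Prime factorization: 649 = 11 × 59
Using the formula φ(n) = n × Π(1 - 1/p) for each prime factor p:
φ(649) = 649 × (1 - 1/11) × (1 - 1/59)
φ(649) = 580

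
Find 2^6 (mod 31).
6 = 4 + 2 (binary 110). Repeated squaring mod 31: 2^1 ≡ 2; 2^2 ≡ 2² = 4 ≡ 4; 2^4 ≡ 4² = 16 ≡ 16. Multiply: 2^6 = 2^4 × 2^2 ≡ 16 × 4 (mod 31): 16 × 4 = 64 ≡ 2. So 2^6 ≡ 2 (mod 31).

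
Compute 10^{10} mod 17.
2

Using successive squaring:
Binary expansion of 10: 1010
Powers of 10 mod 17 (each is the square of the previous):
  10^1 ≡ 10 (mod 17)
  10^2 ≡ 10² = 100 ≡ 15 (mod 17)
  10^4 ≡ 15² = 225 ≡ 4 (mod 17)
  10^8 ≡ 4² = 16 ≡ 16 (mod 17)
10 = 8 + 2, so 10^10 = 10^8 × 10^2 ≡ 16 × 15 (mod 17)
Multiplying step by step:
  16 × 15 = 240 ≡ 2 (mod 17)
Result: 10^10 ≡ 2 (mod 17)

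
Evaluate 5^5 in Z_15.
5 = 4 + 1 (binary 101). Repeated squaring mod 15: 5^1 ≡ 5; 5^2 ≡ 5² = 25 ≡ 10; 5^4 ≡ 10² = 100 ≡ 10. Multiply: 5^5 = 5^4 × 5^1 ≡ 10 × 5 (mod 15): 10 × 5 = 50 ≡ 5. So 5^5 ≡ 5 (mod 15).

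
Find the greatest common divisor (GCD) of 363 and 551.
1

Using the Euclidean algorithm:
363 = 0 × 551 + 363
551 = 1 × 363 + 188
363 = 1 × 188 + 175
188 = 1 × 175 + 13
175 = 13 × 13 + 6
13 = 2 × 6 + 1
6 = 6 × 1 + 0

GCD(363, 551) = 1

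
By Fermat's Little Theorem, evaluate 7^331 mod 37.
By Fermat: 7^{36} ≡ 1 (mod 37). 331 ≡ 7 (mod 36). So 7^{331} ≡ 7^{7} ≡ 34 (mod 37)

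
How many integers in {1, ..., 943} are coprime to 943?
880

Prime factorization: 943 = 23 × 41
Using the formula φ(n) = n × Π(1 - 1/p) for each prime factor p:
φ(943) = 943 × (1 - 1/23) × (1 - 1/41)
φ(943) = 880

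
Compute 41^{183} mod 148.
101

Using successive squaring:
Binary expansion of 183: 10110111
Powers of 41 mod 148 (each is the square of the previous):
  41^1 ≡ 41 (mod 148)
  41^2 ≡ 41² = 1681 ≡ 53 (mod 148)
  41^4 ≡ 53² = 2809 ≡ 145 (mod 148)
  41^8 ≡ 145² = 21025 ≡ 9 (mod 148)
  41^16 ≡ 9² = 81 ≡ 81 (mod 148)
  41^32 ≡ 81² = 6561 ≡ 49 (mod 148)
  41^64 ≡ 49² = 2401 ≡ 33 (mod 148)
  41^128 ≡ 33² = 1089 ≡ 53 (mod 148)
183 = 128 + 32 + 16 + 4 + 2 + 1, so 41^183 = 41^128 × 41^32 × 41^16 × 41^4 × 41^2 × 41^1 ≡ 53 × 49 × 81 × 145 × 53 × 41 (mod 148)
Multiplying step by step:
  53 × 49 = 2597 ≡ 81 (mod 148)
  81 × 81 = 6561 ≡ 49 (mod 148)
  49 × 145 = 7105 ≡ 1 (mod 148)
  1 × 53 = 53 ≡ 53 (mod 148)
  53 × 41 = 2173 ≡ 101 (mod 148)
Result: 41^183 ≡ 101 (mod 148)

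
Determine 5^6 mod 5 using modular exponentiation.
5 ≡ 0 (mod 5). 6 = 4 + 2 (binary 110). Repeated squaring mod 5: 0^1 ≡ 0; 0^2 ≡ 0² = 0 ≡ 0; 0^4 ≡ 0² = 0 ≡ 0. Multiply: 5^6 ≡ 0^4 × 0^2 ≡ 0 × 0 (mod 5): 0 × 0 = 0 ≡ 0. So 5^6 ≡ 0 (mod 5).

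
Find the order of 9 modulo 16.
Powers of 9 mod 16: 9^1≡9, 9^2≡1. Order = 2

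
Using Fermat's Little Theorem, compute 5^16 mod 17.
By Fermat's Little Theorem, 5^{16} ≡ 1 (mod 17) since 17 is prime and gcd(5, 17) = 1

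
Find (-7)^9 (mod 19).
(-7) ≡ 12 (mod 19). 9 = 8 + 1 (binary 1001). Repeated squaring mod 19: 12^1 ≡ 12; 12^2 ≡ 12² = 144 ≡ 11; 12^4 ≡ 11² = 121 ≡ 7; 12^8 ≡ 7² = 49 ≡ 11. Multiply: (-7)^9 ≡ 12^8 × 12^1 ≡ 11 × 12 (mod 19): 11 × 12 = 132 ≡ 18. So (-7)^9 ≡ 18 (mod 19).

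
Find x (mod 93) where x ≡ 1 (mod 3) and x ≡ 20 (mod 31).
M = 3 × 31 = 93. M₁ = 31, y₁ ≡ 1 (mod 3). M₂ = 3, y₂ ≡ 21 (mod 31). x = 1×31×1 + 20×3×21 ≡ 82 (mod 93)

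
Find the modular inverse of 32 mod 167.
32^(-1) ≡ 47 (mod 167). Verification: 32 × 47 = 1504 ≡ 1 (mod 167)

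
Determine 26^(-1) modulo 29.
26^(-1) ≡ 19 (mod 29). Verification: 26 × 19 = 494 ≡ 1 (mod 29)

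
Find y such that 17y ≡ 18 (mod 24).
18

Since gcd(17, 24) = 1 divides 18, a solution exists.
Multiply both sides by the inverse of 17 mod 24:
  17^(-1) mod 24 = 17
  x ≡ 17 × 18 ≡ 306 ≡ 18 (mod 24)
Verification: 17 × 18 = 306 = 12 × 24 + 18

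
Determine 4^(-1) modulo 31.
4^(-1) ≡ 8 (mod 31). Verification: 4 × 8 = 32 ≡ 1 (mod 31)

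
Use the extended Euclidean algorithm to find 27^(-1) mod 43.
Extended GCD: 27(8) + 43(-5) = 1. So 27^(-1) ≡ 8 ≡ 8 (mod 43). Verify: 27 × 8 = 216 ≡ 1 (mod 43)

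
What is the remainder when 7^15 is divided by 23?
Using repeated squaring. 15 = 8 + 4 + 2 + 1 (binary 1111). Repeated squaring mod 23: 7^1 ≡ 7; 7^2 ≡ 7² = 49 ≡ 3; 7^4 ≡ 3² = 9 ≡ 9; 7^8 ≡ 9² = 81 ≡ 12. Multiply: 7^15 = 7^8 × 7^4 × 7^2 × 7^1 ≡ 12 × 9 × 3 × 7 (mod 23): 12 × 9 = 108 ≡ 16; 16 × 3 = 48 ≡ 2; 2 × 7 = 14 ≡ 14. So 7^15 ≡ 14 (mod 23).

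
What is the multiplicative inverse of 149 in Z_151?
149^(-1) ≡ 75 (mod 151). Verification: 149 × 75 = 11175 ≡ 1 (mod 151)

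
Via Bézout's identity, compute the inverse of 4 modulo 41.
Extended GCD: 4(-10) + 41(1) = 1. So 4^(-1) ≡ 31 ≡ 31 (mod 41). Verify: 4 × 31 = 124 ≡ 1 (mod 41)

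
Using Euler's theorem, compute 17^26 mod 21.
By Euler: 17^{12} ≡ 1 (mod 21) since gcd(17, 21) = 1. 26 = 2×12 + 2. So 17^{26} ≡ 17^{2} ≡ 16 (mod 21)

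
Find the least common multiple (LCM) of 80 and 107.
8560

First find GCD(80, 107) using the Euclidean algorithm:
80 = 0 × 107 + 80
107 = 1 × 80 + 27
80 = 2 × 27 + 26
27 = 1 × 26 + 1
26 = 26 × 1 + 0
GCD(80, 107) = 1

LCM formula: LCM(a, b) = (a × b) / GCD(a, b)
LCM(80, 107) = (80 × 107) / 1
LCM(80, 107) = 8560 / 1
LCM(80, 107) = 8560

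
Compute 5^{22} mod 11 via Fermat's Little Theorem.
3

By Fermat's Little Theorem, a^(p-1) ≡ 1 (mod p) for prime p and gcd(a, p) = 1
Here p = 11, so 5^10 ≡ 1 (mod 11)
We can reduce the exponent: 22 mod 10 = 2
So 5^22 ≡ 5^2 (mod 11)
Computing: 5^2 mod 11 = 3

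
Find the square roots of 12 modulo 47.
The square roots of 12 mod 47 are 24 and 23. Verify: 24² = 576 ≡ 12 (mod 47)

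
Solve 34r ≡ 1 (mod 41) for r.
34^(-1) ≡ 35 (mod 41). Verification: 34 × 35 = 1190 ≡ 1 (mod 41)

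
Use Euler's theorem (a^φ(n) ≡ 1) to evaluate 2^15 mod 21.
By Euler: 2^{12} ≡ 1 (mod 21) since gcd(2, 21) = 1. 15 = 1×12 + 3. So 2^{15} ≡ 2^{3} ≡ 8 (mod 21)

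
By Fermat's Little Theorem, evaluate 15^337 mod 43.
By Fermat: 15^{42} ≡ 1 (mod 43). 337 = 8×42 + 1. So 15^{337} ≡ 15^{1} ≡ 15 (mod 43)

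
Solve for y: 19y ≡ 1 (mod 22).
7

Since gcd(19, 22) = 1 divides 1, a solution exists.
Multiply both sides by the inverse of 19 mod 22:
  19^(-1) mod 22 = 7
  x ≡ 7 × 1 ≡ 7 ≡ 7 (mod 22)
Verification: 19 × 7 = 133 = 6 × 22 + 1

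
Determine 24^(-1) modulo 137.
24^(-1) ≡ 40 (mod 137). Verification: 24 × 40 = 960 ≡ 1 (mod 137)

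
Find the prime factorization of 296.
2^3 × 37

Divide by primes starting from smallest:
296 ÷ 2 = 148
148 ÷ 2 = 74
74 ÷ 2 = 37
37 ÷ 37 = 1

296 = 2^3 × 37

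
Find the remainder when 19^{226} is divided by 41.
By Fermat: 19^{40} ≡ 1 (mod 41). 226 = 5×40 + 26. So 19^{226} ≡ 19^{26} ≡ 20 (mod 41)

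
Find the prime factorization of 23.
23

Divide by primes starting from smallest:
23 ÷ 23 = 1

23 = 23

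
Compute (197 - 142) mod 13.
3

(197 - 142) = 55
55 mod 13 = 3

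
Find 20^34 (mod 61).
Using repeated squaring. 34 = 32 + 2 (binary 100010). Repeated squaring mod 61: 20^1 ≡ 20; 20^2 ≡ 20² = 400 ≡ 34; 20^4 ≡ 34² = 1156 ≡ 58; 20^8 ≡ 58² = 3364 ≡ 9; 20^16 ≡ 9² = 81 ≡ 20; 20^32 ≡ 20² = 400 ≡ 34. Multiply: 20^34 = 20^32 × 20^2 ≡ 34 × 34 (mod 61): 34 × 34 = 1156 ≡ 58. So 20^34 ≡ 58 (mod 61).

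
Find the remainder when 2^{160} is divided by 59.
By Fermat: 2^{58} ≡ 1 (mod 59). 160 = 2×58 + 44. So 2^{160} ≡ 2^{44} ≡ 36 (mod 59)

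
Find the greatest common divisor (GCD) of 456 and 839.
1

Using the Euclidean algorithm:
456 = 0 × 839 + 456
839 = 1 × 456 + 383
456 = 1 × 383 + 73
383 = 5 × 73 + 18
73 = 4 × 18 + 1
18 = 18 × 1 + 0

GCD(456, 839) = 1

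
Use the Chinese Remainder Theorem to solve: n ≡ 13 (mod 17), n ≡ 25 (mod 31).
149

Using the Chinese Remainder Theorem:
M = product of moduli = 527
For equation 1: M_1 = 31, 31 ≡ 14 (mod 17), inverse of 31 mod 17 is 11 (check: 14 × 11 = 154 ≡ 1 (mod 17))
For equation 2: M_2 = 17, 17 ≡ 17 (mod 31), inverse of 17 mod 31 is 11 (check: 17 × 11 = 187 ≡ 1 (mod 31))
Combine: n ≡ Σ r_i×M_i×(M_i⁻¹ mod m_i) = 13×31×11 + 25×17×11 = 4433 + 4675 = 9108
9108 mod 527 = 149
n ≡ 149 (mod 527)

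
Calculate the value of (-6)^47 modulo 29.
Using Fermat: (-6)^{28} ≡ 1 (mod 29). 47 ≡ 19 (mod 28). So (-6)^{47} ≡ (-6)^{19} ≡ 25 (mod 29)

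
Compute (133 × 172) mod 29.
24

(133 × 172) = 22876
22876 mod 29 = 24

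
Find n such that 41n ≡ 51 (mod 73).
60

Since gcd(41, 73) = 1 divides 51, a solution exists.
Multiply both sides by the inverse of 41 mod 73:
  41^(-1) mod 73 = 57
  x ≡ 57 × 51 ≡ 2907 ≡ 60 (mod 73)
Verification: 41 × 60 = 2460 = 33 × 73 + 51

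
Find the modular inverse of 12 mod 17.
12^(-1) ≡ 10 (mod 17). Verification: 12 × 10 = 120 ≡ 1 (mod 17)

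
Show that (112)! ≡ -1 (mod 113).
(112)! mod 113 = 112. Since this equals -1 (mod 113), Wilson confirms 113 is prime.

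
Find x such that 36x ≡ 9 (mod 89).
67

Since gcd(36, 89) = 1 divides 9, a solution exists.
Multiply both sides by the inverse of 36 mod 89:
  36^(-1) mod 89 = 47
  x ≡ 47 × 9 ≡ 423 ≡ 67 (mod 89)
Verification: 36 × 67 = 2412 = 27 × 89 + 9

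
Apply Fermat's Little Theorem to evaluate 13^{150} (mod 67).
9

By Fermat's Little Theorem, a^(p-1) ≡ 1 (mod p) for prime p and gcd(a, p) = 1
Here p = 67, so 13^66 ≡ 1 (mod 67)
We can reduce the exponent: 150 mod 66 = 18
So 13^150 ≡ 13^18 (mod 67)
Computing: 13^18 mod 67 = 9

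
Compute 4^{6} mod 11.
4

Using successive squaring:
Binary expansion of 6: 110
Powers of 4 mod 11 (each is the square of the previous):
  4^1 ≡ 4 (mod 11)
  4^2 ≡ 4² = 16 ≡ 5 (mod 11)
  4^4 ≡ 5² = 25 ≡ 3 (mod 11)
6 = 4 + 2, so 4^6 = 4^4 × 4^2 ≡ 3 × 5 (mod 11)
Multiplying step by step:
  3 × 5 = 15 ≡ 4 (mod 11)
Result: 4^6 ≡ 4 (mod 11)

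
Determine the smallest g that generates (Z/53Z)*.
2

A primitive root g modulo p has order p-1 = 52
Prime divisors of 52: [2, 13]
g is a primitive root iff g^(52/q) ≢ 1 (mod 53) for each prime divisor q
Testing small values:
  g = 2: 2^26 ≡ 52, 2^4 ≡ 16 (mod 53) → none is 1, primitive root!
The smallest primitive root is 2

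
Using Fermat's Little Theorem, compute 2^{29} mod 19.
15

By Fermat's Little Theorem, a^(p-1) ≡ 1 (mod p) for prime p and gcd(a, p) = 1
Here p = 19, so 2^18 ≡ 1 (mod 19)
We can reduce the exponent: 29 mod 18 = 11
So 2^29 ≡ 2^11 (mod 19)
Computing: 2^11 mod 19 = 15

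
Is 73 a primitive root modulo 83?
Yes

To verify, check if 73^(82/q) ≢ 1 (mod 83) for each prime divisor q of 82
Divisors of 82 = 82: [1, 2, 41, 82]
  73^(82/41) = 73^2 ≡ 17 (mod 83)
  73^(82/2) = 73^41 ≡ 82 (mod 83)
Conclusion: 73 is a primitive root modulo 83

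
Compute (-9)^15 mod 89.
Using repeated squaring. (-9) ≡ 80 (mod 89). 15 = 8 + 4 + 2 + 1 (binary 1111). Repeated squaring mod 89: 80^1 ≡ 80; 80^2 ≡ 80² = 6400 ≡ 81; 80^4 ≡ 81² = 6561 ≡ 64; 80^8 ≡ 64² = 4096 ≡ 2. Multiply: (-9)^15 ≡ 80^8 × 80^4 × 80^2 × 80^1 ≡ 2 × 64 × 81 × 80 (mod 89): 2 × 64 = 128 ≡ 39; 39 × 81 = 3159 ≡ 44; 44 × 80 = 3520 ≡ 49. So (-9)^15 ≡ 49 (mod 89).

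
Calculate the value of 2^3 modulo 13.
3 = 2 + 1 (binary 11). Repeated squaring mod 13: 2^1 ≡ 2; 2^2 ≡ 2² = 4 ≡ 4. Multiply: 2^3 = 2^2 × 2^1 ≡ 4 × 2 (mod 13): 4 × 2 = 8 ≡ 8. So 2^3 ≡ 8 (mod 13).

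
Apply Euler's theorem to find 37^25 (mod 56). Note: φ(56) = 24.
By Euler: 37^{24} ≡ 1 (mod 56) since gcd(37, 56) = 1. 25 = 1×24 + 1. So 37^{25} ≡ 37^{1} ≡ 37 (mod 56)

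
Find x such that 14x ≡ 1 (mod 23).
14^(-1) ≡ 5 (mod 23). Verification: 14 × 5 = 70 ≡ 1 (mod 23)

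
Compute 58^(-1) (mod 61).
58^(-1) ≡ 20 (mod 61). Verification: 58 × 20 = 1160 ≡ 1 (mod 61)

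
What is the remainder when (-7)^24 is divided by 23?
Using Fermat: (-7)^{22} ≡ 1 (mod 23). 24 ≡ 2 (mod 22). So (-7)^{24} ≡ (-7)^{2} ≡ 3 (mod 23)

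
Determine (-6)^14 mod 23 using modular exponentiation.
Using repeated squaring. (-6) ≡ 17 (mod 23). 14 = 8 + 4 + 2 (binary 1110). Repeated squaring mod 23: 17^1 ≡ 17; 17^2 ≡ 17² = 289 ≡ 13; 17^4 ≡ 13² = 169 ≡ 8; 17^8 ≡ 8² = 64 ≡ 18. Multiply: (-6)^14 ≡ 17^8 × 17^4 × 17^2 ≡ 18 × 8 × 13 (mod 23): 18 × 8 = 144 ≡ 6; 6 × 13 = 78 ≡ 9. So (-6)^14 ≡ 9 (mod 23).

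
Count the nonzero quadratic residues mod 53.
For prime 53, there are (p-1)/2 = (53-1)/2 = 26 quadratic residues (excluding 0).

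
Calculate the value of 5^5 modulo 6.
5 = 4 + 1 (binary 101). Repeated squaring mod 6: 5^1 ≡ 5; 5^2 ≡ 5² = 25 ≡ 1; 5^4 ≡ 1² = 1 ≡ 1. Multiply: 5^5 = 5^4 × 5^1 ≡ 1 × 5 (mod 6): 1 × 5 = 5 ≡ 5. So 5^5 ≡ 5 (mod 6).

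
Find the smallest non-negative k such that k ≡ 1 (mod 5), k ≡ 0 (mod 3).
6

Using the Chinese Remainder Theorem:
M = product of moduli = 15
For equation 1: M_1 = 3, 3 ≡ 3 (mod 5), inverse of 3 mod 5 is 2 (check: 3 × 2 = 6 ≡ 1 (mod 5))
For equation 2: M_2 = 5, 5 ≡ 2 (mod 3), inverse of 5 mod 3 is 2 (check: 2 × 2 = 4 ≡ 1 (mod 3))
Combine: k ≡ Σ r_i×M_i×(M_i⁻¹ mod m_i) = 1×3×2 + 0×5×2 = 6 + 0 = 6
6 mod 15 = 6
k ≡ 6 (mod 15)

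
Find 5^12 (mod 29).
Using repeated squaring. 12 = 8 + 4 (binary 1100). Repeated squaring mod 29: 5^1 ≡ 5; 5^2 ≡ 5² = 25 ≡ 25; 5^4 ≡ 25² = 625 ≡ 16; 5^8 ≡ 16² = 256 ≡ 24. Multiply: 5^12 = 5^8 × 5^4 ≡ 24 × 16 (mod 29): 24 × 16 = 384 ≡ 7. So 5^12 ≡ 7 (mod 29).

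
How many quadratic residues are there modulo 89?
For prime 89, there are (p-1)/2 = (89-1)/2 = 44 quadratic residues (excluding 0).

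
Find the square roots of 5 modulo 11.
The square roots of 5 mod 11 are 4 and 7. Verify: 4² = 16 ≡ 5 (mod 11)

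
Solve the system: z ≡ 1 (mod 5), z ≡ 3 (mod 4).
M = 5 × 4 = 20. M₁ = 4, y₁ ≡ 4 (mod 5). M₂ = 5, y₂ ≡ 1 (mod 4). z = 1×4×4 + 3×5×1 ≡ 11 (mod 20)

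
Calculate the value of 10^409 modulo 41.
Using Fermat: 10^{40} ≡ 1 (mod 41). 409 ≡ 9 (mod 40). So 10^{409} ≡ 10^{9} ≡ 37 (mod 41)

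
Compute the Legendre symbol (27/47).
(27/47) = 27^{23} mod 47 = 1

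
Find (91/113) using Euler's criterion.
(91/113) = 91^{56} mod 113 = 1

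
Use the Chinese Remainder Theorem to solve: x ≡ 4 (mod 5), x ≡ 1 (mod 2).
M = 5 × 2 = 10. M₁ = 2, y₁ ≡ 3 (mod 5). M₂ = 5, y₂ ≡ 1 (mod 2). x = 4×2×3 + 1×5×1 ≡ 9 (mod 10)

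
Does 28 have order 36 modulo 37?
p - 1 = 36 has prime divisors 2, 3. Check 28^(36/q) mod 37 for each: 28^(36/2) = 28^18 ≡ 1, 28^(36/3) = 28^12 ≡ 26 (mod 37). Since 28^18 ≡ 1 (mod 37), the order of 28 divides 18 (in fact the order is 18) ≠ 36, so it is not a primitive root.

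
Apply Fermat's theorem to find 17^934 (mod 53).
By Fermat: 17^{52} ≡ 1 (mod 53). 934 ≡ 50 (mod 52). So 17^{934} ≡ 17^{50} ≡ 42 (mod 53)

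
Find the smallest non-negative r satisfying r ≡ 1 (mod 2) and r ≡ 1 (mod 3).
M = 2 × 3 = 6. M₁ = 3, y₁ ≡ 1 (mod 2). M₂ = 2, y₂ ≡ 2 (mod 3). r = 1×3×1 + 1×2×2 ≡ 1 (mod 6)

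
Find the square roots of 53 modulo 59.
The square roots of 53 mod 59 are 17 and 42. Verify: 17² = 289 ≡ 53 (mod 59)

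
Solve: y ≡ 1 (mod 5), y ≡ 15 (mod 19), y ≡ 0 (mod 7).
M = 5 × 19 × 7 = 665. M₁ = 133, y₁ ≡ 2 (mod 5). M₂ = 35, y₂ ≡ 6 (mod 19). M₃ = 95, y₃ ≡ 2 (mod 7). y = 1×133×2 + 15×35×6 + 0×95×2 ≡ 91 (mod 665)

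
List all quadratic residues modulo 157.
QRs mod 157: {1, 3, 4, 9, 10, 11, 12, 13, 14, 16, 17, 19, 25, 27, 30, 31, 33, 35, 36, 37, 39, 40, 42, 44, 46, 47, 48, 49, 51, 52, 56, 57, 58, 64, 67, 68, 71, 75, 76, 81, 82, 86, 89, 90, 93, 99, 100, 101, 105, 106, 108, 109, 110, 111, 113, 115, 117, 118, 120, 121, 122, 124, 126, 127, 130, 132, 138, 140, 141, 143, 144, 145, 146, 147, 148, 153, 154, 156}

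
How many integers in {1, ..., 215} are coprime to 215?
168

Prime factorization: 215 = 5 × 43
Using the formula φ(n) = n × Π(1 - 1/p) for each prime factor p:
φ(215) = 215 × (1 - 1/5) × (1 - 1/43)
φ(215) = 168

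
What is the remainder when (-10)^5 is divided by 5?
(-10) ≡ 0 (mod 5). 5 = 4 + 1 (binary 101). Repeated squaring mod 5: 0^1 ≡ 0; 0^2 ≡ 0² = 0 ≡ 0; 0^4 ≡ 0² = 0 ≡ 0. Multiply: (-10)^5 ≡ 0^4 × 0^1 ≡ 0 × 0 (mod 5): 0 × 0 = 0 ≡ 0. So (-10)^5 ≡ 0 (mod 5).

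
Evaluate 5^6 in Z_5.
5 ≡ 0 (mod 5). 6 = 4 + 2 (binary 110). Repeated squaring mod 5: 0^1 ≡ 0; 0^2 ≡ 0² = 0 ≡ 0; 0^4 ≡ 0² = 0 ≡ 0. Multiply: 5^6 ≡ 0^4 × 0^2 ≡ 0 × 0 (mod 5): 0 × 0 = 0 ≡ 0. So 5^6 ≡ 0 (mod 5).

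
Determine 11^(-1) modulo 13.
11^(-1) ≡ 6 (mod 13). Verification: 11 × 6 = 66 ≡ 1 (mod 13)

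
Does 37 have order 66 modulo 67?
p - 1 = 66 has prime divisors 2, 3, 11. Check 37^(66/q) mod 67 for each: 37^(66/2) = 37^33 ≡ 1, 37^(66/3) = 37^22 ≡ 37, 37^(66/11) = 37^6 ≡ 1 (mod 67). Since 37^33 ≡ 1 (mod 67), the order of 37 divides 33 (in fact the order is 3) ≠ 66, so it is not a primitive root.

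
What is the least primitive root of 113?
3

A primitive root g modulo p has order p-1 = 112
Prime divisors of 112: [2, 7]
g is a primitive root iff g^(112/q) ≢ 1 (mod 113) for each prime divisor q
Testing small values:
  g = 2: 2^56 ≡ 1, 2^16 ≡ 109 (mod 113) → 2^56 ≡ 1, not primitive root
  g = 3: 3^56 ≡ 112, 3^16 ≡ 49 (mod 113) → none is 1, primitive root!
The smallest primitive root is 3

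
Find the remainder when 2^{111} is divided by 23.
By Fermat: 2^{22} ≡ 1 (mod 23). 111 = 5×22 + 1. So 2^{111} ≡ 2^{1} ≡ 2 (mod 23)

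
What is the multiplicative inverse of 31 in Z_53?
12

Using Extended Euclidean Algorithm:
gcd(31, 53) = 1
Bezout coefficients: 31 × 12 + 53 × -7 = 1
So 31 × 12 ≡ 1 (mod 53)
The inverse is 12 mod 53 = 12
Verification: 31 × 12 = 372 = 7 × 53 + 1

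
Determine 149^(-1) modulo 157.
149^(-1) ≡ 98 (mod 157). Verification: 149 × 98 = 14602 ≡ 1 (mod 157)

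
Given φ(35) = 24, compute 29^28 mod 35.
By Euler: 29^{24} ≡ 1 (mod 35) since gcd(29, 35) = 1. 28 = 1×24 + 4. So 29^{28} ≡ 29^{4} ≡ 1 (mod 35)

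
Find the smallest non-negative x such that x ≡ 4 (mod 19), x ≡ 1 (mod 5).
61

Using the Chinese Remainder Theorem:
M = product of moduli = 95
For equation 1: M_1 = 5, 5 ≡ 5 (mod 19), inverse of 5 mod 19 is 4 (check: 5 × 4 = 20 ≡ 1 (mod 19))
For equation 2: M_2 = 19, 19 ≡ 4 (mod 5), inverse of 19 mod 5 is 4 (check: 4 × 4 = 16 ≡ 1 (mod 5))
Combine: x ≡ Σ r_i×M_i×(M_i⁻¹ mod m_i) = 4×5×4 + 1×19×4 = 80 + 76 = 156
156 mod 95 = 61
x ≡ 61 (mod 95)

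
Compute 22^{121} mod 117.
22

Using successive squaring:
Binary expansion of 121: 1111001
Powers of 22 mod 117 (each is the square of the previous):
  22^1 ≡ 22 (mod 117)
  22^2 ≡ 22² = 484 ≡ 16 (mod 117)
  22^4 ≡ 16² = 256 ≡ 22 (mod 117)
  22^8 ≡ 22² = 484 ≡ 16 (mod 117)
  22^16 ≡ 16² = 256 ≡ 22 (mod 117)
  22^32 ≡ 22² = 484 ≡ 16 (mod 117)
  22^64 ≡ 16² = 256 ≡ 22 (mod 117)
121 = 64 + 32 + 16 + 8 + 1, so 22^121 = 22^64 × 22^32 × 22^16 × 22^8 × 22^1 ≡ 22 × 16 × 22 × 16 × 22 (mod 117)
Multiplying step by step:
  22 × 16 = 352 ≡ 1 (mod 117)
  1 × 22 = 22 ≡ 22 (mod 117)
  22 × 16 = 352 ≡ 1 (mod 117)
  1 × 22 = 22 ≡ 22 (mod 117)
Result: 22^121 ≡ 22 (mod 117)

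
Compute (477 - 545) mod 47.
26

(477 - 545) = -68
-68 mod 47 = 26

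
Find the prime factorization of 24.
2^3 × 3

Divide by primes starting from smallest:
24 ÷ 2 = 12
12 ÷ 2 = 6
6 ÷ 2 = 3
3 ÷ 3 = 1

24 = 2^3 × 3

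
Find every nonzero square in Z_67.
QRs mod 67: {1, 4, 6, 9, 10, 14, 15, 16, 17, 19, 21, 22, 23, 24, 25, 26, 29, 33, 35, 36, 37, 39, 40, 47, 49, 54, 55, 56, 59, 60, 62, 64, 65}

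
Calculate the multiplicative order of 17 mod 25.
Powers of 17 mod 25: 17^1≡17, 17^2≡14, 17^3≡13, 17^4≡21, 17^5≡7, 17^6≡19, 17^7≡23, 17^8≡16, 17^9≡22, 17^10≡24, 17^11≡8, 17^12≡11, 17^13≡12, 17^14≡4, 17^15≡18, 17^16≡6, 17^17≡2, 17^18≡9, 17^19≡3, 17^20≡1. Order = 20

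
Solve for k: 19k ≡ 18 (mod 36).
18

Since gcd(19, 36) = 1 divides 18, a solution exists.
Multiply both sides by the inverse of 19 mod 36:
  19^(-1) mod 36 = 19
  x ≡ 19 × 18 ≡ 342 ≡ 18 (mod 36)
Verification: 19 × 18 = 342 = 9 × 36 + 18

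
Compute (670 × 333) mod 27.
9

(670 × 333) = 223110
223110 mod 27 = 9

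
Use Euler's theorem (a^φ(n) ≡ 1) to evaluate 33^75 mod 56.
By Euler: 33^{24} ≡ 1 (mod 56) since gcd(33, 56) = 1. 75 = 3×24 + 3. So 33^{75} ≡ 33^{3} ≡ 41 (mod 56)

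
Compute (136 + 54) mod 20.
10

(136 + 54) = 190
190 mod 20 = 10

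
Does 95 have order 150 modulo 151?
p - 1 = 150 has prime divisors 2, 3, 5. Check 95^(150/q) mod 151 for each: 95^(150/2) = 95^75 ≡ 1, 95^(150/3) = 95^50 ≡ 32, 95^(150/5) = 95^30 ≡ 8 (mod 151). Since 95^75 ≡ 1 (mod 151), the order of 95 divides 75 (in fact the order is 75) ≠ 150, so it is not a primitive root.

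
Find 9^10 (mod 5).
9 ≡ 4 (mod 5). 10 = 8 + 2 (binary 1010). Repeated squaring mod 5: 4^1 ≡ 4; 4^2 ≡ 4² = 16 ≡ 1; 4^4 ≡ 1² = 1 ≡ 1; 4^8 ≡ 1² = 1 ≡ 1. Multiply: 9^10 ≡ 4^8 × 4^2 ≡ 1 × 1 (mod 5): 1 × 1 = 1 ≡ 1. So 9^10 ≡ 1 (mod 5).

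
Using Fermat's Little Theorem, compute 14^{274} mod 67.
24

By Fermat's Little Theorem, a^(p-1) ≡ 1 (mod p) for prime p and gcd(a, p) = 1
Here p = 67, so 14^66 ≡ 1 (mod 67)
We can reduce the exponent: 274 mod 66 = 10
So 14^274 ≡ 14^10 (mod 67)
Computing: 14^10 mod 67 = 24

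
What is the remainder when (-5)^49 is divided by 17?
Using Fermat: (-5)^{16} ≡ 1 (mod 17). 49 ≡ 1 (mod 16). So (-5)^{49} ≡ (-5)^{1} ≡ 12 (mod 17)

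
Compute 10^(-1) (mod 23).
7

Using Extended Euclidean Algorithm:
gcd(10, 23) = 1
Bezout coefficients: 10 × 7 + 23 × -3 = 1
So 10 × 7 ≡ 1 (mod 23)
The inverse is 7 mod 23 = 7
Verification: 10 × 7 = 70 = 3 × 23 + 1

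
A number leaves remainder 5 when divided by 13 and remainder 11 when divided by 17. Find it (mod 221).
M = 13 × 17 = 221. M₁ = 17, y₁ ≡ 10 (mod 13). M₂ = 13, y₂ ≡ 4 (mod 17). k = 5×17×10 + 11×13×4 ≡ 96 (mod 221)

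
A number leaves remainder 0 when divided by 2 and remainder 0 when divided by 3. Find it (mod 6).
M = 2 × 3 = 6. M₁ = 3, y₁ ≡ 1 (mod 2). M₂ = 2, y₂ ≡ 2 (mod 3). t = 0×3×1 + 0×2×2 ≡ 0 (mod 6)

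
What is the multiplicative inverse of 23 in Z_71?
34

Using Extended Euclidean Algorithm:
gcd(23, 71) = 1
Bezout coefficients: 23 × 34 + 71 × -11 = 1
So 23 × 34 ≡ 1 (mod 71)
The inverse is 34 mod 71 = 34
Verification: 23 × 34 = 782 = 11 × 71 + 1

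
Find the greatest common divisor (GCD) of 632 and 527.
1

Using the Euclidean algorithm:
632 = 1 × 527 + 105
527 = 5 × 105 + 2
105 = 52 × 2 + 1
2 = 2 × 1 + 0

GCD(632, 527) = 1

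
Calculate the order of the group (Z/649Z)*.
580

Prime factorization: 649 = 11 × 59
Using the formula φ(n) = n × Π(1 - 1/p) for each prime factor p:
φ(649) = 649 × (1 - 1/11) × (1 - 1/59)
φ(649) = 580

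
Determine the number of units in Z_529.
506

Prime factorization: 529 = 23^2
Using the formula φ(n) = n × Π(1 - 1/p) for each prime factor p:
φ(529) = 529 × (1 - 1/23)
φ(529) = 506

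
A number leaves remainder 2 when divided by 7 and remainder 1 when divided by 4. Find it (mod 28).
M = 7 × 4 = 28. M₁ = 4, y₁ ≡ 2 (mod 7). M₂ = 7, y₂ ≡ 3 (mod 4). t = 2×4×2 + 1×7×3 ≡ 9 (mod 28)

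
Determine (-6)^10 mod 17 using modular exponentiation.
(-6) ≡ 11 (mod 17). 10 = 8 + 2 (binary 1010). Repeated squaring mod 17: 11^1 ≡ 11; 11^2 ≡ 11² = 121 ≡ 2; 11^4 ≡ 2² = 4 ≡ 4; 11^8 ≡ 4² = 16 ≡ 16. Multiply: (-6)^10 ≡ 11^8 × 11^2 ≡ 16 × 2 (mod 17): 16 × 2 = 32 ≡ 15. So (-6)^10 ≡ 15 (mod 17).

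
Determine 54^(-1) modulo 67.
54^(-1) ≡ 36 (mod 67). Verification: 54 × 36 = 1944 ≡ 1 (mod 67)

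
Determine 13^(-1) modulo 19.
13^(-1) ≡ 3 (mod 19). Verification: 13 × 3 = 39 ≡ 1 (mod 19)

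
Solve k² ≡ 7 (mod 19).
The square roots of 7 mod 19 are 11 and 8. Verify: 11² = 121 ≡ 7 (mod 19)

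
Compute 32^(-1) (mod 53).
5

Using Extended Euclidean Algorithm:
gcd(32, 53) = 1
Bezout coefficients: 32 × 5 + 53 × -3 = 1
So 32 × 5 ≡ 1 (mod 53)
The inverse is 5 mod 53 = 5
Verification: 32 × 5 = 160 = 3 × 53 + 1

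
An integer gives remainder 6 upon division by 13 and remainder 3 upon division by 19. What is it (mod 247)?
M = 13 × 19 = 247. M₁ = 19, y₁ ≡ 11 (mod 13). M₂ = 13, y₂ ≡ 3 (mod 19). k = 6×19×11 + 3×13×3 ≡ 136 (mod 247). The smallest positive such number is 136.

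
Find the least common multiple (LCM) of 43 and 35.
1505

First find GCD(43, 35) using the Euclidean algorithm:
43 = 1 × 35 + 8
35 = 4 × 8 + 3
8 = 2 × 3 + 2
3 = 1 × 2 + 1
2 = 2 × 1 + 0
GCD(43, 35) = 1

LCM formula: LCM(a, b) = (a × b) / GCD(a, b)
LCM(43, 35) = (43 × 35) / 1
LCM(43, 35) = 1505 / 1
LCM(43, 35) = 1505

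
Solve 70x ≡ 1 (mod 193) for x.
70^(-1) ≡ 91 (mod 193). Verification: 70 × 91 = 6370 ≡ 1 (mod 193)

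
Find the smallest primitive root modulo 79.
p - 1 = 78 has prime divisors 2, 3, 13. h is a primitive root mod 79 iff h^(78/q) ≢ 1 (mod 79) for each such q.
h = 2: 2^39 ≡ 1, 2^26 ≡ 23, 2^6 ≡ 64 (mod 79); 2^39 ≡ 1, so not a primitive root.
h = 3: 3^39 ≡ 78, 3^26 ≡ 23, 3^6 ≡ 18 (mod 79); none is 1, so 3 has order 78 and is a primitive root.
The smallest primitive root mod 79 is g = 3.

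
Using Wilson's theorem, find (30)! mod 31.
By Wilson's theorem, (30)! ≡ -1 ≡ 30 (mod 31)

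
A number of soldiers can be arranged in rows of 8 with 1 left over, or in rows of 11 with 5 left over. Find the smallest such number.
M = 8 × 11 = 88. M₁ = 11, y₁ ≡ 3 (mod 8). M₂ = 8, y₂ ≡ 7 (mod 11). x = 1×11×3 + 5×8×7 ≡ 49 (mod 88). The smallest positive such number is 49.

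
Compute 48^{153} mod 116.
32

Using successive squaring:
Binary expansion of 153: 10011001
Powers of 48 mod 116 (each is the square of the previous):
  48^1 ≡ 48 (mod 116)
  48^2 ≡ 48² = 2304 ≡ 100 (mod 116)
  48^4 ≡ 100² = 10000 ≡ 24 (mod 116)
  48^8 ≡ 24² = 576 ≡ 112 (mod 116)
  48^16 ≡ 112² = 12544 ≡ 16 (mod 116)
  48^32 ≡ 16² = 256 ≡ 24 (mod 116)
  48^64 ≡ 24² = 576 ≡ 112 (mod 116)
  48^128 ≡ 112² = 12544 ≡ 16 (mod 116)
153 = 128 + 16 + 8 + 1, so 48^153 = 48^128 × 48^16 × 48^8 × 48^1 ≡ 16 × 16 × 112 × 48 (mod 116)
Multiplying step by step:
  16 × 16 = 256 ≡ 24 (mod 116)
  24 × 112 = 2688 ≡ 20 (mod 116)
  20 × 48 = 960 ≡ 32 (mod 116)
Result: 48^153 ≡ 32 (mod 116)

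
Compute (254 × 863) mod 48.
34

(254 × 863) = 219202
219202 mod 48 = 34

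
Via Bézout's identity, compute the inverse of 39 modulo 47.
Extended GCD: 39(-6) + 47(5) = 1. So 39^(-1) ≡ 41 ≡ 41 (mod 47). Verify: 39 × 41 = 1599 ≡ 1 (mod 47)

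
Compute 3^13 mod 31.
Using repeated squaring. 13 = 8 + 4 + 1 (binary 1101). Repeated squaring mod 31: 3^1 ≡ 3; 3^2 ≡ 3² = 9 ≡ 9; 3^4 ≡ 9² = 81 ≡ 19; 3^8 ≡ 19² = 361 ≡ 20. Multiply: 3^13 = 3^8 × 3^4 × 3^1 ≡ 20 × 19 × 3 (mod 31): 20 × 19 = 380 ≡ 8; 8 × 3 = 24 ≡ 24. So 3^13 ≡ 24 (mod 31).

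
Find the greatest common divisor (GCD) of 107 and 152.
1

Using the Euclidean algorithm:
107 = 0 × 152 + 107
152 = 1 × 107 + 45
107 = 2 × 45 + 17
45 = 2 × 17 + 11
17 = 1 × 11 + 6
11 = 1 × 6 + 5
6 = 1 × 5 + 1
5 = 5 × 1 + 0

GCD(107, 152) = 1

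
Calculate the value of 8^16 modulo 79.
Using repeated squaring. 16 = 16 (binary 10000). Repeated squaring mod 79: 8^1 ≡ 8; 8^2 ≡ 8² = 64 ≡ 64; 8^4 ≡ 64² = 4096 ≡ 67; 8^8 ≡ 67² = 4489 ≡ 65; 8^16 ≡ 65² = 4225 ≡ 38. So 8^16 ≡ 38 (mod 79).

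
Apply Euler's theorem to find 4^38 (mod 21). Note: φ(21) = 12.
By Euler: 4^{12} ≡ 1 (mod 21) since gcd(4, 21) = 1. 38 = 3×12 + 2. So 4^{38} ≡ 4^{2} ≡ 16 (mod 21)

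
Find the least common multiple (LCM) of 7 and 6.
42

First find GCD(7, 6) using the Euclidean algorithm:
7 = 1 × 6 + 1
6 = 6 × 1 + 0
GCD(7, 6) = 1

LCM formula: LCM(a, b) = (a × b) / GCD(a, b)
LCM(7, 6) = (7 × 6) / 1
LCM(7, 6) = 42 / 1
LCM(7, 6) = 42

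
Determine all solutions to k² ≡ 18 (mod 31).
The square roots of 18 mod 31 are 7 and 24. Verify: 7² = 49 ≡ 18 (mod 31)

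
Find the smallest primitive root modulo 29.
2

A primitive root g modulo p has order p-1 = 28
Prime divisors of 28: [2, 7]
g is a primitive root iff g^(28/q) ≢ 1 (mod 29) for each prime divisor q
Testing small values:
  g = 2: 2^14 ≡ 28, 2^4 ≡ 16 (mod 29) → none is 1, primitive root!
The smallest primitive root is 2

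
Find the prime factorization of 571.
571

Divide by primes starting from smallest:
571 ÷ 571 = 1

571 = 571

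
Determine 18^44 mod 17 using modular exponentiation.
Using Fermat: 18^{16} ≡ 1 (mod 17). 44 ≡ 12 (mod 16). So 18^{44} ≡ 18^{12} ≡ 1 (mod 17)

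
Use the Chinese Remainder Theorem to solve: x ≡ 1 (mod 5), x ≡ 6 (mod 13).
M = 5 × 13 = 65. M₁ = 13, y₁ ≡ 2 (mod 5). M₂ = 5, y₂ ≡ 8 (mod 13). x = 1×13×2 + 6×5×8 ≡ 6 (mod 65)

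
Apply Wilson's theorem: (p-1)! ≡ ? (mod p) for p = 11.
By Wilson's theorem, (10)! ≡ -1 ≡ 10 (mod 11)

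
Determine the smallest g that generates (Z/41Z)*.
6

A primitive root g modulo p has order p-1 = 40
Prime divisors of 40: [2, 5]
g is a primitive root iff g^(40/q) ≢ 1 (mod 41) for each prime divisor q
Testing small values:
  g = 2: 2^20 ≡ 1, 2^8 ≡ 10 (mod 41) → 2^20 ≡ 1, not primitive root
  g = 3: 3^20 ≡ 40, 3^8 ≡ 1 (mod 41) → 3^8 ≡ 1, not primitive root
  g = 4: 4^20 ≡ 1, 4^8 ≡ 18 (mod 41) → 4^20 ≡ 1, not primitive root
  g = 5: 5^20 ≡ 1, 5^8 ≡ 18 (mod 41) → 5^20 ≡ 1, not primitive root
  g = 6: 6^20 ≡ 40, 6^8 ≡ 10 (mod 41) → none is 1, primitive root!
The smallest primitive root is 6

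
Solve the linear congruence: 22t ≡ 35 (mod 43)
27

Since gcd(22, 43) = 1 divides 35, a solution exists.
Multiply both sides by the inverse of 22 mod 43:
  22^(-1) mod 43 = 2
  x ≡ 2 × 35 ≡ 70 ≡ 27 (mod 43)
Verification: 22 × 27 = 594 = 13 × 43 + 35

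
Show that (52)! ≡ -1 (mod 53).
(52)! mod 53 = 52. Since this equals -1 (mod 53), Wilson confirms 53 is prime.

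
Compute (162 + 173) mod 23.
13

(162 + 173) = 335
335 mod 23 = 13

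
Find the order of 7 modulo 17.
Powers of 7 mod 17: 7^1≡7, 7^2≡15, 7^3≡3, 7^4≡4, 7^5≡11, 7^6≡9, 7^7≡12, 7^8≡16, 7^9≡10, 7^10≡2, 7^11≡14, 7^12≡13, 7^13≡6, 7^14≡8, 7^15≡5, 7^16≡1. Order = 16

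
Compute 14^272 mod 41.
Using Fermat: 14^{40} ≡ 1 (mod 41). 272 ≡ 32 (mod 40). So 14^{272} ≡ 14^{32} ≡ 1 (mod 41)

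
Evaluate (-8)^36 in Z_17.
Using Fermat: (-8)^{16} ≡ 1 (mod 17). 36 ≡ 4 (mod 16). So (-8)^{36} ≡ (-8)^{4} ≡ 16 (mod 17)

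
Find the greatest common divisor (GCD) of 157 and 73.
1

Using the Euclidean algorithm:
157 = 2 × 73 + 11
73 = 6 × 11 + 7
11 = 1 × 7 + 4
7 = 1 × 4 + 3
4 = 1 × 3 + 1
3 = 3 × 1 + 0

GCD(157, 73) = 1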